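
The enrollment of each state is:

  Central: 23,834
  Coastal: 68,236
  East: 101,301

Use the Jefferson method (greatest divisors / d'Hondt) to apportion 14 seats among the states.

Central=1; Coastal=5; East=8

Standard divisor 193371/14 ≈ 13812.214; standard quotas: Central 1.726, Coastal 4.940, East 7.334.
Rounding down gives 1, 4, 7 = 12 seats, so the divisor must be adjusted.
With modified divisor 12300: modified quotas Central 1.938, Coastal 5.548, East 8.236.
Rounding down: Central 1, Coastal 5, East 8 (total 14).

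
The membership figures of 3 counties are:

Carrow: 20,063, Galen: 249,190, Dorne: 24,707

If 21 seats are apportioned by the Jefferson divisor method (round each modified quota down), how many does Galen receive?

Standard divisor 293960/21 ≈ 13998.095; standard quotas: Carrow 1.433, Galen 17.802, Dorne 1.765.
Rounding down gives 1, 17, 1 = 19 seats, so the divisor must be adjusted.
With modified divisor 12800: modified quotas Carrow 1.567, Galen 19.468, Dorne 1.930.
Rounding down: Carrow 1, Galen 19, Dorne 1 (total 21).
Galen receives 19.

19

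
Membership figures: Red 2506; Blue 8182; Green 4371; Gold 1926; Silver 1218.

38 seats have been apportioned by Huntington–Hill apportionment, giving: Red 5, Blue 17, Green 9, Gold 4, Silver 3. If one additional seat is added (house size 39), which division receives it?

Priority for the next seat is population ÷ (√(s·(s+1))).
Priorities: Red 457.531, Blue 467.734, Green 460.744, Gold 430.667, Silver 351.606.
Highest priority: Blue.

Blue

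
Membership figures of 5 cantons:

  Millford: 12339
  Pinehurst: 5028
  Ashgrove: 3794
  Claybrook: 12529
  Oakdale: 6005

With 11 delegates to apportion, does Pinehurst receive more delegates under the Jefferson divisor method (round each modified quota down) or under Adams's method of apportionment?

Jefferson: Millford 4, Pinehurst 1, Ashgrove 1, Claybrook 4, Oakdale 1.
Adams: Millford 3, Pinehurst 2, Ashgrove 1, Claybrook 3, Oakdale 2.
Pinehurst gets 1 under Jefferson and 2 under Adams.

Adams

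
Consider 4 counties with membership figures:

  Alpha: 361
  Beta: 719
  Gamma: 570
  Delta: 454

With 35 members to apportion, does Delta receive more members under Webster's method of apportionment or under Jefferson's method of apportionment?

Webster

Webster: Alpha 6, Beta 12, Gamma 9, Delta 8.
Jefferson: Alpha 6, Beta 12, Gamma 10, Delta 7.
Delta gets 8 under Webster and 7 under Jefferson.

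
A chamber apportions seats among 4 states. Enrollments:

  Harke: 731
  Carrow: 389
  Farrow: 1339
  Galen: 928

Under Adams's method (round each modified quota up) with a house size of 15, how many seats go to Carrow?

2

Standard divisor 3387/15 ≈ 225.8; standard quotas: Harke 3.237, Carrow 1.723, Farrow 5.930, Galen 4.110.
Rounding up gives 4, 2, 6, 5 = 17 seats, so the divisor must be adjusted.
With modified divisor 260: modified quotas Harke 2.812, Carrow 1.496, Farrow 5.150, Galen 3.569.
Rounding up: Harke 3, Carrow 2, Farrow 6, Galen 4 (total 15).
Carrow receives 2.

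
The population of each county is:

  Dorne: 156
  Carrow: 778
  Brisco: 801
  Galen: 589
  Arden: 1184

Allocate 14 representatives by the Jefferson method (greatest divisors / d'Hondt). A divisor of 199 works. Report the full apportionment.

Dorne: 0; Carrow: 3; Brisco: 4; Galen: 2; Arden: 5

With modified divisor 199: modified quotas Dorne 0.784, Carrow 3.910, Brisco 4.025, Galen 2.960, Arden 5.950.
Rounding down: Dorne 0, Carrow 3, Brisco 4, Galen 2, Arden 5 (total 14).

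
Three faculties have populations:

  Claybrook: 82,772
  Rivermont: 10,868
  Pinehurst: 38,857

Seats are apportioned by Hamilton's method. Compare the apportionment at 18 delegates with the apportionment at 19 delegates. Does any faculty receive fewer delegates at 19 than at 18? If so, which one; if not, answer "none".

Rivermont

At 18 seats: Claybrook 11, Rivermont 2, Pinehurst 5.
At 19 seats: Claybrook 12, Rivermont 1, Pinehurst 6.
Rivermont drops from 2 to 1.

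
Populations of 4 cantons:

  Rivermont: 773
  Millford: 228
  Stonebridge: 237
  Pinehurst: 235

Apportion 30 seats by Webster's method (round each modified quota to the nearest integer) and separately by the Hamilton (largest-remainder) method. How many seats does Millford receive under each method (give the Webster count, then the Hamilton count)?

5 and 4

Webster: Rivermont 15, Millford 5, Stonebridge 5, Pinehurst 5.
Hamilton: Rivermont 16, Millford 4, Stonebridge 5, Pinehurst 5.
Millford gets 5 under Webster and 4 under Hamilton.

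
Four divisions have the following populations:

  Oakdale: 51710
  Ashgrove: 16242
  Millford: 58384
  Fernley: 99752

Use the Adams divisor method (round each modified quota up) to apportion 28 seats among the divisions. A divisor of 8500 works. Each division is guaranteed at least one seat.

Oakdale 7, Ashgrove 2, Millford 7, Fernley 12

With modified divisor 8500: modified quotas Oakdale 6.084, Ashgrove 1.911, Millford 6.869, Fernley 11.736.
Rounding up: Oakdale 7, Ashgrove 2, Millford 7, Fernley 12 (total 28).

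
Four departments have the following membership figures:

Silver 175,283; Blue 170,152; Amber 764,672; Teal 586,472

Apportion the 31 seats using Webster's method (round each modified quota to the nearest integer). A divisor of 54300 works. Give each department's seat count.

Silver=3, Blue=3, Amber=14, Teal=11

With modified divisor 54300: modified quotas Silver 3.228, Blue 3.134, Amber 14.082, Teal 10.801.
Rounding to the nearest integer: Silver 3, Blue 3, Amber 14, Teal 11 (total 31).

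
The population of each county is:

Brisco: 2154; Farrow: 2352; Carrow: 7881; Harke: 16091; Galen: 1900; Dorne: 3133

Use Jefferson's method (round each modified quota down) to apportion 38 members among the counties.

Standard divisor 33511/38 ≈ 881.868; standard quotas: Brisco 2.443, Farrow 2.667, Carrow 8.937, Harke 18.246, Galen 2.155, Dorne 3.553.
Rounding down gives 2, 2, 8, 18, 2, 3 = 35 seats, so the divisor must be adjusted.
With modified divisor 800: modified quotas Brisco 2.692, Farrow 2.940, Carrow 9.851, Harke 20.114, Galen 2.375, Dorne 3.916.
Rounding down: Brisco 2, Farrow 2, Carrow 9, Harke 20, Galen 2, Dorne 3 (total 38).

Brisco 2, Farrow 2, Carrow 9, Harke 20, Galen 2, Dorne 3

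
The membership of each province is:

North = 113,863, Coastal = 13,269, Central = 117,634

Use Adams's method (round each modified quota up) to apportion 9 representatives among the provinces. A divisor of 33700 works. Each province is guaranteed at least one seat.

With modified divisor 33700: modified quotas North 3.379, Coastal 0.394, Central 3.491.
Rounding up: North 4, Coastal 1, Central 4 (total 9).

North 4, Coastal 1, Central 4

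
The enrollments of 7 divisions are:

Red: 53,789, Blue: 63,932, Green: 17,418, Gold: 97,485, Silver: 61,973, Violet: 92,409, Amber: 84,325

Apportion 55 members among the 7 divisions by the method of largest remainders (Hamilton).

Red 6; Blue 8; Green 2; Gold 11; Silver 7; Violet 11; Amber 10

Standard divisor: 471331 ÷ 55 ≈ 8569.655.
Standard quotas: Red 6.2767, Blue 7.4603, Green 2.0325, Gold 11.3756, Silver 7.2317, Violet 10.7833, Amber 9.8400.
Lower quotas: Red 6, Blue 7, Green 2, Gold 11, Silver 7, Violet 10, Amber 9 (sum 52, leaving 3 seats).
Remainders in descending order: Amber 0.8400, Violet 0.7833, Blue 0.4603, Gold 0.3756, Red 0.2767, Silver 0.2317, Green 0.0325.
The surplus seats go to Amber, Violet, Blue.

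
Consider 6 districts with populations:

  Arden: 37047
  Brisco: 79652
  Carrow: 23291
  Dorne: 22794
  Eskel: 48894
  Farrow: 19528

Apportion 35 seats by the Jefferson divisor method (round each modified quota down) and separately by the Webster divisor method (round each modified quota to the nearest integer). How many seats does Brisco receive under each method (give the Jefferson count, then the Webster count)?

Jefferson: Arden 6, Brisco 13, Carrow 3, Dorne 3, Eskel 7, Farrow 3.
Webster: Arden 6, Brisco 12, Carrow 4, Dorne 3, Eskel 7, Farrow 3.
Brisco gets 13 under Jefferson and 12 under Webster.

13 and 12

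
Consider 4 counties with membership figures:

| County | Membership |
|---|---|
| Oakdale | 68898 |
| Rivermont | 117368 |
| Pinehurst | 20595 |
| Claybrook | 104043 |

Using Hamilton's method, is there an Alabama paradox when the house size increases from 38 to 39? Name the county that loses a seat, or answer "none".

Pinehurst

At 38 seats: Oakdale 8, Rivermont 14, Pinehurst 3, Claybrook 13.
At 39 seats: Oakdale 9, Rivermont 15, Pinehurst 2, Claybrook 13.
Pinehurst drops from 3 to 2.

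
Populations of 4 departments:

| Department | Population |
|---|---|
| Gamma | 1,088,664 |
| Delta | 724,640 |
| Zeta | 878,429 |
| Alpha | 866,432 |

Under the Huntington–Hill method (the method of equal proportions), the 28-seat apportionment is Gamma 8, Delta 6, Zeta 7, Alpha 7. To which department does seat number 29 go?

Gamma

Priority for the next seat is population ÷ (√(s·(s+1))).
Priorities: Gamma 128300.283, Delta 111814.380, Zeta 117385.013, Alpha 115781.846.
Highest priority: Gamma.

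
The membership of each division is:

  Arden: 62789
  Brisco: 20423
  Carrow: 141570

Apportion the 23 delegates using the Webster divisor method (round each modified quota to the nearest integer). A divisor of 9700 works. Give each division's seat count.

With modified divisor 9700: modified quotas Arden 6.473, Brisco 2.105, Carrow 14.595.
Rounding to the nearest integer: Arden 6, Brisco 2, Carrow 15 (total 23).

Arden: 6, Brisco: 2, Carrow: 15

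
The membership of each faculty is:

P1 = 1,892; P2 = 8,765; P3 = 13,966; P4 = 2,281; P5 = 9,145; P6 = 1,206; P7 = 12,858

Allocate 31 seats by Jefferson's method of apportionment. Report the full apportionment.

P1: 1, P2: 6, P3: 9, P4: 1, P5: 6, P6: 0, P7: 8

Standard divisor 50113/31 ≈ 1616.548; standard quotas: P1 1.170, P2 5.422, P3 8.639, P4 1.411, P5 5.657, P6 0.746, P7 7.954.
Rounding down gives 1, 5, 8, 1, 5, 0, 7 = 27 seats, so the divisor must be adjusted.
With modified divisor 1440: modified quotas P1 1.314, P2 6.087, P3 9.699, P4 1.584, P5 6.351, P6 0.838, P7 8.929.
Rounding down: P1 1, P2 6, P3 9, P4 1, P5 6, P6 0, P7 8 (total 31).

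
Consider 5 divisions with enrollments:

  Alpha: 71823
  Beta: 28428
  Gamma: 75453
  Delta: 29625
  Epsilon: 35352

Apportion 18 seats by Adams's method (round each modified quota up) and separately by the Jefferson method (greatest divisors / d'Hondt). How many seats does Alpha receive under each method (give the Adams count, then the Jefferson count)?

5 and 6

Adams: Alpha 5, Beta 2, Gamma 6, Delta 2, Epsilon 3.
Jefferson: Alpha 6, Beta 2, Gamma 6, Delta 2, Epsilon 2.
Alpha gets 5 under Adams and 6 under Jefferson.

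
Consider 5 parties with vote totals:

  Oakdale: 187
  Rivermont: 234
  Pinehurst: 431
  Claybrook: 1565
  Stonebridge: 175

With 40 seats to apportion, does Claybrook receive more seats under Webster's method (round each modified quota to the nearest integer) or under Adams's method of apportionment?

Webster

Webster: Oakdale 3, Rivermont 4, Pinehurst 6, Claybrook 24, Stonebridge 3.
Adams: Oakdale 3, Rivermont 4, Pinehurst 7, Claybrook 23, Stonebridge 3.
Claybrook gets 24 under Webster and 23 under Adams.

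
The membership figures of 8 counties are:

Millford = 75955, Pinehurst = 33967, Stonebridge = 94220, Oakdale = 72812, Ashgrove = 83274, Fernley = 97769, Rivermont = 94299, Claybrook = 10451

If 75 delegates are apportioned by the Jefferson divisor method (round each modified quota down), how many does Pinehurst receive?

4

Standard divisor 562747/75 ≈ 7503.293; standard quotas: Millford 10.123, Pinehurst 4.527, Stonebridge 12.557, Oakdale 9.704, Ashgrove 11.098, Fernley 13.030, Rivermont 12.568, Claybrook 1.393.
Rounding down gives 10, 4, 12, 9, 11, 13, 12, 1 = 72 seats, so the divisor must be adjusted.
With modified divisor 7100: modified quotas Millford 10.698, Pinehurst 4.784, Stonebridge 13.270, Oakdale 10.255, Ashgrove 11.729, Fernley 13.770, Rivermont 13.282, Claybrook 1.472.
Rounding down: Millford 10, Pinehurst 4, Stonebridge 13, Oakdale 10, Ashgrove 11, Fernley 13, Rivermont 13, Claybrook 1 (total 75).
Pinehurst receives 4.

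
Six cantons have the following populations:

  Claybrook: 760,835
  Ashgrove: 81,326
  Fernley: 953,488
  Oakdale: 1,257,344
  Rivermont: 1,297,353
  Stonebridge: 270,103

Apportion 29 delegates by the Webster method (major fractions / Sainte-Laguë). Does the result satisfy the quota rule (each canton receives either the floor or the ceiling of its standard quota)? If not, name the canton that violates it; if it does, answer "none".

none

Standard quotas: Claybrook 4.775, Ashgrove 0.510, Fernley 5.985, Oakdale 7.892, Rivermont 8.143, Stonebridge 1.695.
Webster allocation: Claybrook 5, Ashgrove 0, Fernley 6, Oakdale 8, Rivermont 8, Stonebridge 2.
Every allocation lies between the lower and upper quota.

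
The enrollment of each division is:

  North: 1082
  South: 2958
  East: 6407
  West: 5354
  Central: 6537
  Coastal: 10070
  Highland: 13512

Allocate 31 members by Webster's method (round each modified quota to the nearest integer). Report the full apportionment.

North 1; South 2; East 4; West 4; Central 4; Coastal 7; Highland 9

Standard divisor 45920/31 ≈ 1481.29; standard quotas: North 0.730, South 1.997, East 4.325, West 3.614, Central 4.413, Coastal 6.798, Highland 9.122.
Rounding to the nearest integer gives North 1, South 2, East 4, West 4, Central 4, Coastal 7, Highland 9 — total 31, matching the house size, so no adjustment is needed.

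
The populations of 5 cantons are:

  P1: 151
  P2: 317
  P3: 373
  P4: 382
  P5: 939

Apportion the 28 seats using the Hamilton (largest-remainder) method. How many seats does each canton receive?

P1=2; P2=4; P3=5; P4=5; P5=12

Standard divisor: 2162 ÷ 28 ≈ 77.214.
Standard quotas: P1 1.956, P2 4.105, P3 4.831, P4 4.947, P5 12.161.
Lower quotas: P1 1, P2 4, P3 4, P4 4, P5 12 (sum 25, leaving 3 seats).
Remainders in descending order: P1 0.956, P4 0.947, P3 0.831, P5 0.161, P2 0.105.
Largest remainders: P1, P4, P3 receive the extra seats.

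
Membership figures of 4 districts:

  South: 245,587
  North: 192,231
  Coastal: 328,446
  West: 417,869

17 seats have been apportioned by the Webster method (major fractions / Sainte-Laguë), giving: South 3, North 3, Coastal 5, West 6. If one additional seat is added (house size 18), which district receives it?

South

Priority for the next seat is population ÷ (current seats + 0.5).
Priorities: South 70167.714, North 54923.143, Coastal 59717.455, West 64287.538.
Highest priority: South.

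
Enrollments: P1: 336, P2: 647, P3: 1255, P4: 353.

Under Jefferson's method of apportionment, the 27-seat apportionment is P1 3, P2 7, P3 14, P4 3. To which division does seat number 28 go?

Priority for the next seat is population ÷ (current seats + 1).
Priorities: P1 84.000, P2 80.875, P3 83.667, P4 88.250.
Highest priority: P4.

P4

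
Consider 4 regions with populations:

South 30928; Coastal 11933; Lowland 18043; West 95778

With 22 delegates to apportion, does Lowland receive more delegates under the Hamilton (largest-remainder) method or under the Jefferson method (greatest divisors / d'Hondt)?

Hamilton: South 4, Coastal 2, Lowland 3, West 13.
Jefferson: South 4, Coastal 1, Lowland 2, West 15.
Lowland gets 3 under Hamilton and 2 under Jefferson.

Hamilton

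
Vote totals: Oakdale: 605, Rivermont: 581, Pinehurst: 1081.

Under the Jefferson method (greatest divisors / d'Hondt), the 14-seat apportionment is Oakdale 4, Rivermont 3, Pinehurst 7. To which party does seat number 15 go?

Priority for the next seat is population ÷ (current seats + 1).
Priorities: Oakdale 121.000, Rivermont 145.250, Pinehurst 135.125.
Highest priority: Rivermont.

Rivermont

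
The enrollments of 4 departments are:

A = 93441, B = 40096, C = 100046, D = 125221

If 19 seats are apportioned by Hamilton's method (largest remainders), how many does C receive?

Standard divisor: 358804 ÷ 19 ≈ 18884.421.
Standard quotas: A 4.9480, B 2.1232, C 5.2978, D 6.6309.
Lower quotas: A 4, B 2, C 5, D 6 (sum 17, leaving 2 seats).
Remainders in descending order: A 0.9480, D 0.6309, C 0.2978, B 0.1232.
The surplus seats go to A, D.
C receives 5.

5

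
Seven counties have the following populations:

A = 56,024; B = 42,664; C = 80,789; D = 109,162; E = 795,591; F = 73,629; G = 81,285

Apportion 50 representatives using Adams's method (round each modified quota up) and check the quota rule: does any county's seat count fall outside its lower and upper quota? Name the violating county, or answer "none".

Standard quotas: A 2.261, B 1.722, C 3.260, D 4.405, E 32.102, F 2.971, G 3.280.
Adams allocation: A 3, B 2, C 3, D 5, E 30, F 3, G 4.
E has quota 32.102 (lower 32, upper 33) but receives 30 — outside the quota interval.

E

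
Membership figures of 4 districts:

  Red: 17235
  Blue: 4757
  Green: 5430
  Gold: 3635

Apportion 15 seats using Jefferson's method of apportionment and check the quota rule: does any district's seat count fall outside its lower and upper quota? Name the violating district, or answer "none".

Standard quotas: Red 8.324, Blue 2.298, Green 2.623, Gold 1.756.
Jefferson allocation: Red 9, Blue 2, Green 2, Gold 2.
Every allocation lies between the lower and upper quota.

none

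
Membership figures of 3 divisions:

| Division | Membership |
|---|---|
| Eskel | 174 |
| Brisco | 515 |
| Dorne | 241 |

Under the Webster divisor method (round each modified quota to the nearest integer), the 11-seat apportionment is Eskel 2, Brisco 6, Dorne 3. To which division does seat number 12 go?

Brisco

Priority for the next seat is population ÷ (current seats + 0.5).
Priorities: Eskel 69.600, Brisco 79.231, Dorne 68.857.
Highest priority: Brisco.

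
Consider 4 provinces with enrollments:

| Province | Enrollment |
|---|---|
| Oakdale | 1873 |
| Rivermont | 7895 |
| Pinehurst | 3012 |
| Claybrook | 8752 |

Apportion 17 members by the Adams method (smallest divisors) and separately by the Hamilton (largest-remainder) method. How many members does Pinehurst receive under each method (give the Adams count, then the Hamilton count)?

3 and 2

Adams: Oakdale 2, Rivermont 6, Pinehurst 3, Claybrook 6.
Hamilton: Oakdale 2, Rivermont 6, Pinehurst 2, Claybrook 7.
Pinehurst gets 3 under Adams and 2 under Hamilton.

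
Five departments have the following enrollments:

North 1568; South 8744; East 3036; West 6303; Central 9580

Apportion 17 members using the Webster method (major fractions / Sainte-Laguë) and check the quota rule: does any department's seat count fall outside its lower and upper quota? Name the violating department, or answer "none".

Standard quotas: North 0.912, South 5.085, East 1.766, West 3.666, Central 5.571.
Webster allocation: North 1, South 5, East 2, West 4, Central 5.
Every allocation lies between the lower and upper quota.

none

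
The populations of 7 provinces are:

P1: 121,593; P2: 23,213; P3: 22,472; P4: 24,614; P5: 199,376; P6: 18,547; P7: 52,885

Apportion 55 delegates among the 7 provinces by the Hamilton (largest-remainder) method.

P1: 14, P2: 3, P3: 3, P4: 3, P5: 24, P6: 2, P7: 6

Total 462700; standard divisor 462700/55 ≈ 8412.727.
Standard quotas: P1 14.4535, P2 2.7593, P3 2.6712, P4 2.9258, P5 23.6993, P6 2.2046, P7 6.2863.
Lower quotas: P1 14, P2 2, P3 2, P4 2, P5 23, P6 2, P7 6 (sum 51, leaving 4 seats).
Remainders in descending order: P4 0.9258, P2 0.7593, P5 0.6993, P3 0.6712, P1 0.4535, P7 0.2863, P6 0.2046.
Largest remainders: P4, P2, P5, P3 receive the extra seats.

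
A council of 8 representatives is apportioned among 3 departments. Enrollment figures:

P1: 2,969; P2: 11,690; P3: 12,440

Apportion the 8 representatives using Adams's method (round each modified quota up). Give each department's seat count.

P1: 1, P2: 3, P3: 4

Standard divisor 27099/8 ≈ 3387.375; standard quotas: P1 0.876, P2 3.451, P3 3.672.
Rounding up gives 1, 4, 4 = 9 seats, so the divisor must be adjusted.
With modified divisor 4000: modified quotas P1 0.742, P2 2.922, P3 3.110.
Rounding up: P1 1, P2 3, P3 4 (total 8).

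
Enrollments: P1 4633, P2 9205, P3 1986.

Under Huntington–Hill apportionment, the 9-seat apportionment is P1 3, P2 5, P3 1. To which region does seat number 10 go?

P2

Priority for the next seat is population ÷ (√(s·(s+1))).
Priorities: P1 1337.432, P2 1680.595, P3 1404.314.
Highest priority: P2.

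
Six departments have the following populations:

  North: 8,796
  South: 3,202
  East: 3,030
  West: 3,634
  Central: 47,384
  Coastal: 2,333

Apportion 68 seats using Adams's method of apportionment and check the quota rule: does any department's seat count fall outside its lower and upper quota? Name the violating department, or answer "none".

Central

Standard quotas: North 8.747, South 3.184, East 3.013, West 3.614, Central 47.121, Coastal 2.320.
Adams allocation: North 9, South 4, East 3, West 4, Central 45, Coastal 3.
Central has quota 47.121 (lower 47, upper 48) but receives 45 — outside the quota interval.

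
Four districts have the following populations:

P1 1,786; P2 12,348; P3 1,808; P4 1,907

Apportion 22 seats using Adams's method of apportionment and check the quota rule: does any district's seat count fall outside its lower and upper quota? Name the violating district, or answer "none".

Standard quotas: P1 2.201, P2 15.220, P3 2.228, P4 2.350.
Adams allocation: P1 2, P2 14, P3 3, P4 3.
P2 has quota 15.220 (lower 15, upper 16) but receives 14 — outside the quota interval.

P2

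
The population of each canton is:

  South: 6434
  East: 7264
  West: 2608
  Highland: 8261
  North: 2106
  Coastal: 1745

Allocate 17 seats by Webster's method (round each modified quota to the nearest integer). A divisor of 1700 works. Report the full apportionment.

South=4, East=4, West=2, Highland=5, North=1, Coastal=1

With modified divisor 1700: modified quotas South 3.785, East 4.273, West 1.534, Highland 4.859, North 1.239, Coastal 1.026.
Rounding to the nearest integer: South 4, East 4, West 2, Highland 5, North 1, Coastal 1 (total 17).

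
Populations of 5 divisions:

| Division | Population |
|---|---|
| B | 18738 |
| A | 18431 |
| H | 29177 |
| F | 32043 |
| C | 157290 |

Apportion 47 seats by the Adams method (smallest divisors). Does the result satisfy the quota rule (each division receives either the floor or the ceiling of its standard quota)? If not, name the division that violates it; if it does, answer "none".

C

Standard quotas: B 3.444, A 3.388, H 5.363, F 5.890, C 28.914.
Adams allocation: B 4, A 4, H 6, F 6, C 27.
C has quota 28.914 (lower 28, upper 29) but receives 27 — outside the quota interval.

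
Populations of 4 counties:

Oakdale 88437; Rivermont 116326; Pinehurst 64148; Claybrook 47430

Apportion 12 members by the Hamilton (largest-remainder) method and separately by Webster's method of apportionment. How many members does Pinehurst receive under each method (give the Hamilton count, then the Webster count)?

Hamilton: Oakdale 3, Rivermont 4, Pinehurst 3, Claybrook 2.
Webster: Oakdale 3, Rivermont 5, Pinehurst 2, Claybrook 2.
Pinehurst gets 3 under Hamilton and 2 under Webster.

3 and 2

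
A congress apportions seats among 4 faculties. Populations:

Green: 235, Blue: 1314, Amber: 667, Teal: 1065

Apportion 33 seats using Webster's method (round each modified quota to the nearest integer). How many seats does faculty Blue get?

Standard divisor 3281/33 ≈ 99.424; standard quotas: Green 2.364, Blue 13.216, Amber 6.709, Teal 10.712.
Rounding to the nearest integer gives Green 2, Blue 13, Amber 7, Teal 11 — total 33, matching the house size, so no adjustment is needed.
Blue receives 13.

13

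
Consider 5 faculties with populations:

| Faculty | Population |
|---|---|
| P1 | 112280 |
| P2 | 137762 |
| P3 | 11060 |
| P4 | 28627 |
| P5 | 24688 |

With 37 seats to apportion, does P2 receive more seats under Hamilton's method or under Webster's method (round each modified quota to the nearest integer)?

Hamilton: P1 13, P2 16, P3 1, P4 4, P5 3.
Webster: P1 13, P2 17, P3 1, P4 3, P5 3.
P2 gets 16 under Hamilton and 17 under Webster.

Webster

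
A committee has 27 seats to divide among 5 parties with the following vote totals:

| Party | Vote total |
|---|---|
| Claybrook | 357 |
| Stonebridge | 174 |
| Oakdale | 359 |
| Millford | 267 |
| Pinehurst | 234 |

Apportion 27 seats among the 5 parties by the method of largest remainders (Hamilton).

Claybrook 7, Stonebridge 3, Oakdale 7, Millford 5, Pinehurst 5

Total 1391; standard divisor 1391/27 ≈ 51.519.
Standard quotas: Claybrook 6.930, Stonebridge 3.377, Oakdale 6.968, Millford 5.183, Pinehurst 4.542.
Lower quotas: Claybrook 6, Stonebridge 3, Oakdale 6, Millford 5, Pinehurst 4 (sum 24, leaving 3 seats).
Remainders in descending order: Oakdale 0.968, Claybrook 0.930, Pinehurst 0.542, Stonebridge 0.377, Millford 0.183.
Largest remainders: Oakdale, Claybrook, Pinehurst receive the extra seats.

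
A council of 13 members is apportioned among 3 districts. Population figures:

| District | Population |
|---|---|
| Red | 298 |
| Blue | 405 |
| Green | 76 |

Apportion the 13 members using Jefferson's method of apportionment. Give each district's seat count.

Standard divisor 779/13 ≈ 59.923; standard quotas: Red 4.973, Blue 6.759, Green 1.268.
Rounding down gives 4, 6, 1 = 11 seats, so the divisor must be adjusted.
With modified divisor 54: modified quotas Red 5.519, Blue 7.500, Green 1.407.
Rounding down: Red 5, Blue 7, Green 1 (total 13).

Red: 5, Blue: 7, Green: 1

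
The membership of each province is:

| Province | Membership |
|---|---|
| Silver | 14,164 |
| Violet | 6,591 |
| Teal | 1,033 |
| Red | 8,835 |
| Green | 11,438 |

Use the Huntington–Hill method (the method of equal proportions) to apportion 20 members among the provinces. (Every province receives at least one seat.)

Silver=7, Violet=3, Teal=1, Red=4, Green=5

With divisor 2137: modified quotas Silver 6.628, Violet 3.084, Teal 0.483, Red 4.134, Green 5.352.
Geometric-mean thresholds: Silver √(6·7)=6.481, Violet √(3·4)=3.464, Teal (min 1), Red √(4·5)=4.472, Green √(5·6)=5.477.
Each quota rounded against its threshold gives Silver 7, Violet 3, Teal 1, Red 4, Green 5 (total 20).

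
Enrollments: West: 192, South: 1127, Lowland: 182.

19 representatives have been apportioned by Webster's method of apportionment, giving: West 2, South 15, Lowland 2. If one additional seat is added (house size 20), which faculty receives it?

Priority for the next seat is population ÷ (current seats + 0.5).
Priorities: West 76.800, South 72.710, Lowland 72.800.
Highest priority: West.

West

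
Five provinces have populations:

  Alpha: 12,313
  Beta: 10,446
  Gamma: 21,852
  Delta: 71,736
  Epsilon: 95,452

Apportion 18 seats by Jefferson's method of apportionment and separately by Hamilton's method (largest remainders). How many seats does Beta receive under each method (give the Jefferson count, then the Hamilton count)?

0 and 1

Jefferson: Alpha 1, Beta 0, Gamma 2, Delta 6, Epsilon 9.
Hamilton: Alpha 1, Beta 1, Gamma 2, Delta 6, Epsilon 8.
Beta gets 0 under Jefferson and 1 under Hamilton.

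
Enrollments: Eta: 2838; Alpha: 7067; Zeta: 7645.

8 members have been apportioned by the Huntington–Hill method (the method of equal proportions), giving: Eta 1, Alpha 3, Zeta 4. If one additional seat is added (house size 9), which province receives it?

Priority for the next seat is population ÷ (√(s·(s+1))).
Priorities: Eta 2006.769, Alpha 2040.067, Zeta 1709.474.
Highest priority: Alpha.

Alpha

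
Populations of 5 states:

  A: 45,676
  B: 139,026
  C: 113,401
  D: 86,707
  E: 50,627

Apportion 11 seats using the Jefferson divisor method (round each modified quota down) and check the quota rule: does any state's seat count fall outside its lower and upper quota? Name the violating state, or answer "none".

Standard quotas: A 1.154, B 3.512, C 2.865, D 2.190, E 1.279.
Jefferson allocation: A 1, B 4, C 3, D 2, E 1.
Every allocation lies between the lower and upper quota.

none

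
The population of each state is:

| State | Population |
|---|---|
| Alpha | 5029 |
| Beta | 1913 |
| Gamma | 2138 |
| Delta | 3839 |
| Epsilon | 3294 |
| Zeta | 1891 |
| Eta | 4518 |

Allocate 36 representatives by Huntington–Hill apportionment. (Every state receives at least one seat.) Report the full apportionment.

Alpha: 8, Beta: 3, Gamma: 4, Delta: 6, Epsilon: 5, Zeta: 3, Eta: 7

With divisor 610: modified quotas Alpha 8.244, Beta 3.136, Gamma 3.505, Delta 6.293, Epsilon 5.400, Zeta 3.100, Eta 7.407.
Geometric-mean thresholds: Alpha √(8·9)=8.485, Beta √(3·4)=3.464, Gamma √(3·4)=3.464, Delta √(6·7)=6.481, Epsilon √(5·6)=5.477, Zeta √(3·4)=3.464, Eta √(7·8)=7.483.
Each quota rounded against its threshold gives Alpha 8, Beta 3, Gamma 4, Delta 6, Epsilon 5, Zeta 3, Eta 7 (total 36).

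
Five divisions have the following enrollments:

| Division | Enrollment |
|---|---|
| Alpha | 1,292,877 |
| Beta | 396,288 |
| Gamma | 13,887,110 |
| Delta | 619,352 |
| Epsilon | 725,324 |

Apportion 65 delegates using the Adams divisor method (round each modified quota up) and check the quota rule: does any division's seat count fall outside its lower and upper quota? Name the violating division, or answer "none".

Standard quotas: Alpha 4.966, Beta 1.522, Gamma 53.346, Delta 2.379, Epsilon 2.786.
Adams allocation: Alpha 5, Beta 2, Gamma 52, Delta 3, Epsilon 3.
Gamma has quota 53.346 (lower 53, upper 54) but receives 52 — outside the quota interval.

Gamma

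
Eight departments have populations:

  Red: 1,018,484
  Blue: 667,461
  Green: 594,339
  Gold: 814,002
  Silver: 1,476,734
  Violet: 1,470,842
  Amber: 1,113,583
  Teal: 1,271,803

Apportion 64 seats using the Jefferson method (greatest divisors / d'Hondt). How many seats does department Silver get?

Standard divisor 8427248/64 ≈ 131675.75; standard quotas: Red 7.735, Blue 5.069, Green 4.514, Gold 6.182, Silver 11.215, Violet 11.170, Amber 8.457, Teal 9.659.
Rounding down gives 7, 5, 4, 6, 11, 11, 8, 9 = 61 seats, so the divisor must be adjusted.
With modified divisor 123400: modified quotas Red 8.254, Blue 5.409, Green 4.816, Gold 6.596, Silver 11.967, Violet 11.919, Amber 9.024, Teal 10.306.
Rounding down: Red 8, Blue 5, Green 4, Gold 6, Silver 11, Violet 11, Amber 9, Teal 10 (total 64).
Silver receives 11.

11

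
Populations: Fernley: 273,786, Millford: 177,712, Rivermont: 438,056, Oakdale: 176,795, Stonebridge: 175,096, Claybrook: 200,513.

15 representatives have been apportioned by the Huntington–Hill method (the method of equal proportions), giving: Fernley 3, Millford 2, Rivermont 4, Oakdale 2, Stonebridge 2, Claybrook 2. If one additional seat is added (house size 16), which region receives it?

Rivermont

Priority for the next seat is population ÷ (√(s·(s+1))).
Priorities: Fernley 79035.210, Millford 72550.620, Rivermont 97952.299, Oakdale 72176.257, Stonebridge 71482.643, Claybrook 81859.089.
Highest priority: Rivermont.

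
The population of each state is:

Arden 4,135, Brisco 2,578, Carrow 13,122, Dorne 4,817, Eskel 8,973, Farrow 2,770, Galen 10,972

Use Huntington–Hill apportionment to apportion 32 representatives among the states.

With divisor 1506: modified quotas Arden 2.746, Brisco 1.712, Carrow 8.713, Dorne 3.199, Eskel 5.958, Farrow 1.839, Galen 7.286.
Geometric-mean thresholds: Arden √(2·3)=2.449, Brisco √(1·2)=1.414, Carrow √(8·9)=8.485, Dorne √(3·4)=3.464, Eskel √(5·6)=5.477, Farrow √(1·2)=1.414, Galen √(7·8)=7.483.
Each quota rounded against its threshold gives Arden 3, Brisco 2, Carrow 9, Dorne 3, Eskel 6, Farrow 2, Galen 7 (total 32).

Arden=3, Brisco=2, Carrow=9, Dorne=3, Eskel=6, Farrow=2, Galen=7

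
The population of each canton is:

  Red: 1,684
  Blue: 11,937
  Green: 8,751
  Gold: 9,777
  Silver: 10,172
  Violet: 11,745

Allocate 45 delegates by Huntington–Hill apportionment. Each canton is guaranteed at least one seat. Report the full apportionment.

With divisor 1195: modified quotas Red 1.409, Blue 9.989, Green 7.323, Gold 8.182, Silver 8.512, Violet 9.828.
Geometric-mean thresholds: Red √(1·2)=1.414, Blue √(9·10)=9.487, Green √(7·8)=7.483, Gold √(8·9)=8.485, Silver √(8·9)=8.485, Violet √(9·10)=9.487.
Each quota rounded against its threshold gives Red 1, Blue 10, Green 7, Gold 8, Silver 9, Violet 10 (total 45).

Red: 1, Blue: 10, Green: 7, Gold: 8, Silver: 9, Violet: 10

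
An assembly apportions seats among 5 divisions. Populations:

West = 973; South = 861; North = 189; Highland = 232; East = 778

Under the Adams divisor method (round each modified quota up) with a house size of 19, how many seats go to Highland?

2

Standard divisor 3033/19 ≈ 159.632; standard quotas: West 6.095, South 5.394, North 1.184, Highland 1.453, East 4.874.
Rounding up gives 7, 6, 2, 2, 5 = 22 seats, so the divisor must be adjusted.
With modified divisor 193.4: modified quotas West 5.031, South 4.452, North 0.977, Highland 1.200, East 4.023.
Rounding up: West 6, South 5, North 1, Highland 2, East 5 (total 19).
Highland receives 2.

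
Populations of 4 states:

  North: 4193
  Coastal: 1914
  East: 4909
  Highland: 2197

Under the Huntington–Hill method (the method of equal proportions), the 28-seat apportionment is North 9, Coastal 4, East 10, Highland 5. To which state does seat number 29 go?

East

Priority for the next seat is population ÷ (√(s·(s+1))).
Priorities: North 441.981, Coastal 427.983, East 468.055, Highland 401.115.
Highest priority: East.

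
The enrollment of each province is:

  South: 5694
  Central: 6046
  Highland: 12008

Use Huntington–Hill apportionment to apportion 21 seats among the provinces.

South 5, Central 5, Highland 11

With divisor 1124: modified quotas South 5.066, Central 5.379, Highland 10.683.
Geometric-mean thresholds: South √(5·6)=5.477, Central √(5·6)=5.477, Highland √(10·11)=10.488.
Each quota rounded against its threshold gives South 5, Central 5, Highland 11 (total 21).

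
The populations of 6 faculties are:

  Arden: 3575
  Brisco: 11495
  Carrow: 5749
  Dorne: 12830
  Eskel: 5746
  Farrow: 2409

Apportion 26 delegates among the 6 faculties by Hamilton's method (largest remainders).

Standard divisor: 41804 ÷ 26 ≈ 1607.846.
Standard quotas: Arden 2.2235, Brisco 7.1493, Carrow 3.5756, Dorne 7.9796, Eskel 3.5737, Farrow 1.4983.
Lower quotas: Arden 2, Brisco 7, Carrow 3, Dorne 7, Eskel 3, Farrow 1 (sum 23, leaving 3 seats).
Remainders in descending order: Dorne 0.9796, Carrow 0.5756, Eskel 0.5737, Farrow 0.4983, Arden 0.2235, Brisco 0.1493.
The surplus seats go to Dorne, Carrow, Eskel.

Arden 2, Brisco 7, Carrow 4, Dorne 8, Eskel 4, Farrow 1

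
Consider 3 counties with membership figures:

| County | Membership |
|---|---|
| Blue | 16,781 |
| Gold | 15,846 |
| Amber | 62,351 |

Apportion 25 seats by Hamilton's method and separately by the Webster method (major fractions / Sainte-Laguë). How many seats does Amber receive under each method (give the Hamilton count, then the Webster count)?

16 and 17

Hamilton: Blue 5, Gold 4, Amber 16.
Webster: Blue 4, Gold 4, Amber 17.
Amber gets 16 under Hamilton and 17 under Webster.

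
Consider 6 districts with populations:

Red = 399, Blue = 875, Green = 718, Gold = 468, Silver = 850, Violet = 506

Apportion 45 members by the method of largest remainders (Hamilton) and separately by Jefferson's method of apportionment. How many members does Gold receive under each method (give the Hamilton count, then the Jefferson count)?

6 and 5

Hamilton: Red 5, Blue 10, Green 8, Gold 6, Silver 10, Violet 6.
Jefferson: Red 5, Blue 10, Green 9, Gold 5, Silver 10, Violet 6.
Gold gets 6 under Hamilton and 5 under Jefferson.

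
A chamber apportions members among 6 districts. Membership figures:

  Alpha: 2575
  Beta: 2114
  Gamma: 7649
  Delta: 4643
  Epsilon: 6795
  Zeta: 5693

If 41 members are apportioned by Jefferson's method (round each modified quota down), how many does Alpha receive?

Standard divisor 29469/41 ≈ 718.756; standard quotas: Alpha 3.583, Beta 2.941, Gamma 10.642, Delta 6.460, Epsilon 9.454, Zeta 7.921.
Rounding down gives 3, 2, 10, 6, 9, 7 = 37 seats, so the divisor must be adjusted.
With modified divisor 670: modified quotas Alpha 3.843, Beta 3.155, Gamma 11.416, Delta 6.930, Epsilon 10.142, Zeta 8.497.
Rounding down: Alpha 3, Beta 3, Gamma 11, Delta 6, Epsilon 10, Zeta 8 (total 41).
Alpha receives 3.

3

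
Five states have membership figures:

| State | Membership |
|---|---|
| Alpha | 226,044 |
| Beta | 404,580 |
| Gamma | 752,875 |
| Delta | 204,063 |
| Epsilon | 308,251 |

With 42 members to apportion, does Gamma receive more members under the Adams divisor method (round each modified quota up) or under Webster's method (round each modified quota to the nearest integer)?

Webster

Adams: Alpha 5, Beta 9, Gamma 16, Delta 5, Epsilon 7.
Webster: Alpha 5, Beta 9, Gamma 17, Delta 4, Epsilon 7.
Gamma gets 16 under Adams and 17 under Webster.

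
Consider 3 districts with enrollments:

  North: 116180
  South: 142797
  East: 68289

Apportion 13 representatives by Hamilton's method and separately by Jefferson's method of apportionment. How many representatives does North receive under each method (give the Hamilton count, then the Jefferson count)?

Hamilton: North 4, South 6, East 3.
Jefferson: North 5, South 6, East 2.
North gets 4 under Hamilton and 5 under Jefferson.

4 and 5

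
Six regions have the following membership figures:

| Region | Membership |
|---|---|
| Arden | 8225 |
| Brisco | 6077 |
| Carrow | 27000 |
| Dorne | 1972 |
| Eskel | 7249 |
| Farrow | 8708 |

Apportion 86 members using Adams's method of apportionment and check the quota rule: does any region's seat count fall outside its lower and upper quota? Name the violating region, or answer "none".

Carrow

Standard quotas: Arden 11.942, Brisco 8.823, Carrow 39.202, Dorne 2.863, Eskel 10.525, Farrow 12.644.
Adams allocation: Arden 12, Brisco 9, Carrow 38, Dorne 3, Eskel 11, Farrow 13.
Carrow has quota 39.202 (lower 39, upper 40) but receives 38 — outside the quota interval.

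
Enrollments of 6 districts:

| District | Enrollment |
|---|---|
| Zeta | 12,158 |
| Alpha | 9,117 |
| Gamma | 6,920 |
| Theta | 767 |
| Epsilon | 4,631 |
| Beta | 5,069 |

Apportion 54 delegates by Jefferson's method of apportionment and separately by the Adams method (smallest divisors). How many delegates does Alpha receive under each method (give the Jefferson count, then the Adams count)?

Jefferson: Zeta 17, Alpha 13, Gamma 10, Theta 1, Epsilon 6, Beta 7.
Adams: Zeta 16, Alpha 12, Gamma 10, Theta 2, Epsilon 7, Beta 7.
Alpha gets 13 under Jefferson and 12 under Adams.

13 and 12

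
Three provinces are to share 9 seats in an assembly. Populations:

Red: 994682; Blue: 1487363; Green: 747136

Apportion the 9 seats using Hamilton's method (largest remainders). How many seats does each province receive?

The standard divisor is 3229181/9 ≈ 358797.889.
Standard quotas: Red 2.7723, Blue 4.1454, Green 2.0823.
Lower quotas: Red 2, Blue 4, Green 2 (sum 8, leaving 1 seat).
Remainders in descending order: Red 0.7723, Blue 0.1454, Green 0.0823.
The surplus seat goes to Red.

Red 3, Blue 4, Green 2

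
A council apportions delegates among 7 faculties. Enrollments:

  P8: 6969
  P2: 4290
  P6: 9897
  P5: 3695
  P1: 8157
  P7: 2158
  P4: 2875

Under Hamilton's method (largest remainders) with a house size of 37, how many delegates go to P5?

3

Standard divisor: 38041 ÷ 37 ≈ 1028.135.
Standard quotas: P8 6.7783, P2 4.1726, P6 9.6262, P5 3.5939, P1 7.9338, P7 2.0989, P4 2.7963.
Lower quotas: P8 6, P2 4, P6 9, P5 3, P1 7, P7 2, P4 2 (sum 33, leaving 4 seats).
Remainders in descending order: P1 0.9338, P4 0.7963, P8 0.7783, P6 0.6262, P5 0.5939, P2 0.1726, P7 0.0989.
Largest remainders: P1, P4, P8, P6 receive the extra seats.
P5 receives 3.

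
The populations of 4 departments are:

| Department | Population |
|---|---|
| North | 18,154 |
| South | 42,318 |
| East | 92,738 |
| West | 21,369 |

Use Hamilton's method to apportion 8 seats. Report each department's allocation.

North: 1; South: 2; East: 4; West: 1

Total 174579; standard divisor 174579/8 ≈ 21822.375.
Standard quotas: North 0.8319, South 1.9392, East 4.2497, West 0.9792.
Lower quotas: North 0, South 1, East 4, West 0 (sum 5, leaving 3 seats).
Remainders in descending order: West 0.9792, South 0.9392, North 0.8319, East 0.2497.
Largest remainders: West, South, North receive the extra seats.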